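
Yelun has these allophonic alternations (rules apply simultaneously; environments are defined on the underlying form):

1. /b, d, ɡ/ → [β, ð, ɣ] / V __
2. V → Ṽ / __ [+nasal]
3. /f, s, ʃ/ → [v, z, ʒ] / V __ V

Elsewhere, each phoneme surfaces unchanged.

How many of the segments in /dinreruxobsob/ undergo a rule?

Segments that undergo a rule: /i/ → [ĩ] (rule 2); /b/ → [β] (rule 1); /b/ → [β] (rule 1).
All other segments surface unchanged.

3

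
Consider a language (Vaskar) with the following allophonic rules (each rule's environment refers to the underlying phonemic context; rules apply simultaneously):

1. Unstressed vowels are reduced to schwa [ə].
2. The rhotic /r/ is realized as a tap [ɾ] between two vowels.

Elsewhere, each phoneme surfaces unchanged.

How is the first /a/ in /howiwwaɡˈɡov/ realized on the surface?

/a/ — between /w/ and /ɡ/, in an unstressed syllable — surfaces as [ə] (rule 1).

[ə]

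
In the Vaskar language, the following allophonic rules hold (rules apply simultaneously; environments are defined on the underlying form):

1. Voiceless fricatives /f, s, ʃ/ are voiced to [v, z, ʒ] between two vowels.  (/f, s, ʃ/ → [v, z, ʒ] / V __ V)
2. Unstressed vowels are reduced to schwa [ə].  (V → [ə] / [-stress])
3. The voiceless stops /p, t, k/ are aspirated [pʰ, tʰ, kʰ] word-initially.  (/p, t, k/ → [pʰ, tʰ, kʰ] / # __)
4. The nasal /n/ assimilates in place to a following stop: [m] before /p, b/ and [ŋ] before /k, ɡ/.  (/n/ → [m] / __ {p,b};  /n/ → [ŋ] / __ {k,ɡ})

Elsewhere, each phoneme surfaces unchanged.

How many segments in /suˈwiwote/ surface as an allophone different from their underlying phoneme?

Segments that undergo a rule: /u/ → [ə] (rule 2); /o/ → [ə] (rule 2); /e/ → [ə] (rule 2).
All other segments surface unchanged.

3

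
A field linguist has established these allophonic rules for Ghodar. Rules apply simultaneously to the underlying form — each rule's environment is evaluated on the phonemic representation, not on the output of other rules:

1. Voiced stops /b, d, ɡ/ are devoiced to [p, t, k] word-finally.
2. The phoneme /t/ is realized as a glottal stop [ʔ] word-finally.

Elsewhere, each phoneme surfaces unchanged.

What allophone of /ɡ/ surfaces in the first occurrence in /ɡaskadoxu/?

[ɡ]

/ɡ/ (word-initial) is in the target of rule 1 but the environment (word-finally) is not met → [ɡ].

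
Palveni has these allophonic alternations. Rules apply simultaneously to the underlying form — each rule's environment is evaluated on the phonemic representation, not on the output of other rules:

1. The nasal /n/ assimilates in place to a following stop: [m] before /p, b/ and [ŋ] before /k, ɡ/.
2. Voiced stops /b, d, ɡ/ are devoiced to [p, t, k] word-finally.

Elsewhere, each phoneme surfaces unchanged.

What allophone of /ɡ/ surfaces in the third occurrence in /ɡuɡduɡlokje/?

/ɡ/ — between /u/ and /l/; rule 2 does not apply here → [ɡ].

[ɡ]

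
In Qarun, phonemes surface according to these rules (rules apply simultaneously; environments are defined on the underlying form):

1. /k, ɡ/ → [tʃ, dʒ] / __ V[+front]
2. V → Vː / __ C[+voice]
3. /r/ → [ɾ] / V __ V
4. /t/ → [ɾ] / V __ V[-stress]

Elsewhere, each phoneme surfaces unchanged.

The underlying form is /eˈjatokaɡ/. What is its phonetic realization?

[eːˈjaɾokaːɡ]

/e/ (word-initial): before a voiced consonant, so rule 2 applies → [eː].
/a/ (between /j/ and /t/) is in the target of rule 2 but the environment (before a voiced consonant) is not met → [a].
/t/ — between /a/ and /o/, between a vowel and a following unstressed vowel — surfaces as [ɾ] (rule 4).
/o/ (between /t/ and /k/): rule 2 targets it, but not before a voiced consonant → unchanged [o].
/k/ (between /o/ and /a/): rule 1 targets it, but not before a front vowel → unchanged [k].
/a/ meets the environment for rule 2 (before a voiced consonant) → [aː].
/ɡ/ (word-final): rule 1 targets it, but not before a front vowel → unchanged [ɡ].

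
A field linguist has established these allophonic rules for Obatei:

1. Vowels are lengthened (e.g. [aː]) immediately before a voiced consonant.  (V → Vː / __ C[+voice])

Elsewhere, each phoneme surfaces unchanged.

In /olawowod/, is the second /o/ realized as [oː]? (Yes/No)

/o/ (between /w/ and /w/) occurs before a voiced consonant → [oː] by rule 1.
The actual realization is [oː], which matches [oː].

Yes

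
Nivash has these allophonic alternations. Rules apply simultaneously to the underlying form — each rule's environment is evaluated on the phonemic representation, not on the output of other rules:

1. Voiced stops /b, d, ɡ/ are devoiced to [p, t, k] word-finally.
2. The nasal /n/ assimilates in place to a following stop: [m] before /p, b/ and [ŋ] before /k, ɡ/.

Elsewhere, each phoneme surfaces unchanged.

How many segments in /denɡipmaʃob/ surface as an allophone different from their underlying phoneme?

2

Segments that undergo a rule: /n/ → [ŋ] (rule 2); /b/ → [p] (rule 1).
All other segments surface unchanged.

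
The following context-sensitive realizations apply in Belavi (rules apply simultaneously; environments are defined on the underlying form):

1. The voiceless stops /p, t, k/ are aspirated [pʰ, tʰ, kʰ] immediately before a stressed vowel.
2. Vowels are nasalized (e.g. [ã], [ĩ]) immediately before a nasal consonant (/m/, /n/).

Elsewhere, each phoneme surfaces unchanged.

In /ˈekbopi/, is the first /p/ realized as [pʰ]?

/p/ (between /o/ and /i/) fails the environment for rule 1, so it stays [p].
The actual realization is [p], not [pʰ].

No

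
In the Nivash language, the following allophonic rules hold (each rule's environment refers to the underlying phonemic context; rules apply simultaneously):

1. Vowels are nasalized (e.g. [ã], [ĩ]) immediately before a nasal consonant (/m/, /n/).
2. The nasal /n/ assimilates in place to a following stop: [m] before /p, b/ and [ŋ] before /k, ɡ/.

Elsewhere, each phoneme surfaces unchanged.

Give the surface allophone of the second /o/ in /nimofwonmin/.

/o/ meets the environment for rule 1 (before a nasal consonant) → [õ].

[õ]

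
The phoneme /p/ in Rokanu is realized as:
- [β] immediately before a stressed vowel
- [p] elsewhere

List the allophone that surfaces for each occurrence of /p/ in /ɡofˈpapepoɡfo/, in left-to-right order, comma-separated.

[β], [p], [p]

Occurrence 1 (position 4): immediately before a stressed vowel → [β].
Occurrence 2 (position 6): no conditioning environment matches → elsewhere allophone [p].
Occurrence 3 (position 8): no conditioning environment matches → elsewhere allophone [p].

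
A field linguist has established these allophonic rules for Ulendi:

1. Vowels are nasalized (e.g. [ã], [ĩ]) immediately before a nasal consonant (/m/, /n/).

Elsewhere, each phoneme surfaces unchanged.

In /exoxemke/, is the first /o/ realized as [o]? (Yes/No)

/o/ (between /x/ and /x/) fails the environment for rule 1, so it stays [o].
The actual realization is [o], which matches [o].

Yes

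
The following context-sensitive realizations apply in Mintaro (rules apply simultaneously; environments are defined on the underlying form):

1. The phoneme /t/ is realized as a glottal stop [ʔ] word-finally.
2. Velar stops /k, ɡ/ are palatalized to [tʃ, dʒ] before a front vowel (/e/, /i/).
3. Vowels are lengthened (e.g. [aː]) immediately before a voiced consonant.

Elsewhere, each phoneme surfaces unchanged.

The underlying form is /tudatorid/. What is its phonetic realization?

[tuːdatoːriːd]

/t/ (word-initial) fails the environment for rule 1, so it stays [t].
/u/ (between /t/ and /d/) occurs before a voiced consonant → [uː] by rule 3.
/d/ — not in any rule's target class → [d].
/a/ (between /d/ and /t/) fails the environment for rule 3, so it stays [a].
/t/ (between /a/ and /o/): rule 1 targets it, but not word-finally → unchanged [t].
/o/ — between /t/ and /r/, before a voiced consonant — surfaces as [oː] (rule 3).
/r/ (between /o/ and /i/) is unaffected → [r].
/i/ — between /r/ and /d/, before a voiced consonant — surfaces as [iː] (rule 3).
/d/ stays [d].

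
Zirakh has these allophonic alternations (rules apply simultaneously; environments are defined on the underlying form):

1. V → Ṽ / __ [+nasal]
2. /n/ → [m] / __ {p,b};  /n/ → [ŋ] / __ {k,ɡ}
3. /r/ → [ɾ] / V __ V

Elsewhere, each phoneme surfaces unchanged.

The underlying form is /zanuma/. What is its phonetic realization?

[zãnũma]

/a/ (between /z/ and /n/): before a nasal consonant, so rule 1 applies → [ã].
/n/ — between /a/ and /u/; rule 2 does not apply here → [n].
/u/ meets the environment for rule 1 (before a nasal consonant) → [ũ].
/a/ (word-final) is in the target of rule 1 but the environment (before a nasal consonant) is not met → [a].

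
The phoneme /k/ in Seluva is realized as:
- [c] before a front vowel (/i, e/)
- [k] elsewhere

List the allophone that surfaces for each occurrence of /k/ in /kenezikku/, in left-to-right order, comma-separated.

Occurrence 1 (position 1): before a front vowel → [c].
Occurrence 2 (position 7): no conditioning environment matches → elsewhere allophone [k].
Occurrence 3 (position 8): no conditioning environment matches → elsewhere allophone [k].

[c], [k], [k]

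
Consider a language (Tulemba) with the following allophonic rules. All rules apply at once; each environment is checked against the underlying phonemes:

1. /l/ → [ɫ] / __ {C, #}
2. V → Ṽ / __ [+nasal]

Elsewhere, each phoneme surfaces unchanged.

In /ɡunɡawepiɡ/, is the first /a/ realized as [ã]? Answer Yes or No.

/a/ (between /ɡ/ and /w/) is in the target of rule 2 but the environment (before a nasal consonant) is not met → [a].
The actual realization is [a], not [ã].

No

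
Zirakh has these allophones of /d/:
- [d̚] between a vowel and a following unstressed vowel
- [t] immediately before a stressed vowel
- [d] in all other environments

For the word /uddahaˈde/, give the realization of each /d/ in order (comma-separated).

[d], [d], [t]

Occurrence 1 (position 2): no conditioning environment matches → elsewhere allophone [d].
Occurrence 2 (position 3): no conditioning environment matches → elsewhere allophone [d].
Occurrence 3 (position 7): immediately before a stressed vowel → [t].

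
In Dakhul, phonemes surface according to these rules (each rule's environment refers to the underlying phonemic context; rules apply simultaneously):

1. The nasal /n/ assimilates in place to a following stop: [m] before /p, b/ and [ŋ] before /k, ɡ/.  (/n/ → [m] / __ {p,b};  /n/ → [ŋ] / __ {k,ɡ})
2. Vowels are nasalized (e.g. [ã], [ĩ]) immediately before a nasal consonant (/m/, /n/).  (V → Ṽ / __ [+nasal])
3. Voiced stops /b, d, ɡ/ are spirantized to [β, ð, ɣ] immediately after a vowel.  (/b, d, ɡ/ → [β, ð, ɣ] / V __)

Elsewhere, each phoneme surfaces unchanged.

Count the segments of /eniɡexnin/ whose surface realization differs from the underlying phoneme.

Segments that undergo a rule: /e/ → [ẽ] (rule 2); /ɡ/ → [ɣ] (rule 3); /i/ → [ĩ] (rule 2).
All other segments surface unchanged.

3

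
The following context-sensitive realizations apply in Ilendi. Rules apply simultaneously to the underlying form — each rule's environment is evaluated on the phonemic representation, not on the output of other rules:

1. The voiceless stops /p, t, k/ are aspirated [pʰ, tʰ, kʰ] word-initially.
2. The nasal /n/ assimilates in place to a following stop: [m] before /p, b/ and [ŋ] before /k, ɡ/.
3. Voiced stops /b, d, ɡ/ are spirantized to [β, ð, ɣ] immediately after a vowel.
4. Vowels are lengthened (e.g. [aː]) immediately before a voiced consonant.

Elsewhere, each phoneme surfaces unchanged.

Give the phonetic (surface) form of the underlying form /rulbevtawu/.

/r/ stays [r].
/u/ (between /r/ and /l/) occurs before a voiced consonant → [uː] by rule 4.
/l/ (between /u/ and /b/) is unaffected → [l].
/b/ (between /l/ and /e/) fails the environment for rule 3, so it stays [b].
/e/ (between /b/ and /v/) occurs before a voiced consonant → [eː] by rule 4.
/v/ (between /e/ and /t/) is unaffected → [v].
/t/ — between /v/ and /a/; rule 1 does not apply here → [t].
Rule 4 applies to /a/ (between /t/ and /w/: before a voiced consonant) → [aː].
/w/ (between /a/ and /u/): no rule targets it → [w].
/u/ (word-final) fails the environment for rule 4, so it stays [u].

[ruːlbeːvtaːwu]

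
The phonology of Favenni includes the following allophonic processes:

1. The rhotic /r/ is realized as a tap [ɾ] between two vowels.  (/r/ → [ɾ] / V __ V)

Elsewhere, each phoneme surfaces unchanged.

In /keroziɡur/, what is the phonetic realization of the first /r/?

/r/ meets the environment for rule 1 (between two vowels) → [ɾ].

[ɾ]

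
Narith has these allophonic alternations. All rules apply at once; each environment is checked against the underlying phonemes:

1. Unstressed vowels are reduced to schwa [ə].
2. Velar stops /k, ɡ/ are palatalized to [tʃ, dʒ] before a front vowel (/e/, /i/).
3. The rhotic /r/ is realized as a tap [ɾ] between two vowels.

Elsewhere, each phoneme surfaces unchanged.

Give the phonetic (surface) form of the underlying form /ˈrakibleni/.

/r/ (word-initial) is in the target of rule 3 but the environment (between two vowels) is not met → [r].
/a/ (between /r/ and /k/) fails the environment for rule 1, so it stays [a].
/k/ meets the environment for rule 2 (before a front vowel) → [tʃ].
/i/ (between /k/ and /b/): in an unstressed syllable, so rule 1 applies → [ə].
/b/ — not in any rule's target class → [b].
/l/ (between /b/ and /e/): no rule targets it → [l].
/e/ (between /l/ and /n/) occurs in an unstressed syllable → [ə] by rule 1.
/n/ (between /e/ and /i/) is unaffected → [n].
/i/ meets the environment for rule 1 (in an unstressed syllable) → [ə].

[ˈratʃəblənə]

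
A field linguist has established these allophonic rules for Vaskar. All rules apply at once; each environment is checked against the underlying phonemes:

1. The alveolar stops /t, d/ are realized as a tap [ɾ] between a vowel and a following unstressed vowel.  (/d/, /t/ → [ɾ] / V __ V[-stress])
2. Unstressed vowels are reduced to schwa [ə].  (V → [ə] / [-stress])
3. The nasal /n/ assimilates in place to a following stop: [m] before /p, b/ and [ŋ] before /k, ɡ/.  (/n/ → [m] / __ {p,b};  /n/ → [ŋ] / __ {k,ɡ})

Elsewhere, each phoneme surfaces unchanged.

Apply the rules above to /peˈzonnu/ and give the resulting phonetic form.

/e/ (between /p/ and /z/): in an unstressed syllable, so rule 2 applies → [ə].
/o/ (between /z/ and /n/) fails the environment for rule 2, so it stays [o].
/n/ — between /o/ and /n/; rule 3 does not apply here → [n].
/n/ (between /n/ and /u/): rule 3 targets it, but not before a labial or velar stop → unchanged [n].
/u/ (word-final): in an unstressed syllable, so rule 2 applies → [ə].

[pəˈzonnə]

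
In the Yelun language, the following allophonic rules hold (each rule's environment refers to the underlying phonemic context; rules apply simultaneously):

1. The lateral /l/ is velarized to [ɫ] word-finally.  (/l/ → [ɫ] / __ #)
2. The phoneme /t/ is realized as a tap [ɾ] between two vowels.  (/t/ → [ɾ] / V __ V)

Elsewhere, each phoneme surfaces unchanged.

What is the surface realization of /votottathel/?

[voɾottatheɫ]

/v/ — not in any rule's target class → [v].
/o/ (between /v/ and /t/): no rule targets it → [o].
/t/ (between /o/ and /o/) occurs between two vowels → [ɾ] by rule 2.
/o/ (between /t/ and /t/) is unaffected → [o].
/t/ (between /o/ and /t/) is in the target of rule 2 but the environment (between two vowels) is not met → [t].
/t/ (between /t/ and /a/): rule 2 targets it, but not between two vowels → unchanged [t].
/a/ (between /t/ and /t/) is unaffected → [a].
/t/ (between /a/ and /h/) fails the environment for rule 2, so it stays [t].
/h/ (between /t/ and /e/): no rule targets it → [h].
/e/ stays [e].
/l/ — word-final, word-finally — surfaces as [ɫ] (rule 1).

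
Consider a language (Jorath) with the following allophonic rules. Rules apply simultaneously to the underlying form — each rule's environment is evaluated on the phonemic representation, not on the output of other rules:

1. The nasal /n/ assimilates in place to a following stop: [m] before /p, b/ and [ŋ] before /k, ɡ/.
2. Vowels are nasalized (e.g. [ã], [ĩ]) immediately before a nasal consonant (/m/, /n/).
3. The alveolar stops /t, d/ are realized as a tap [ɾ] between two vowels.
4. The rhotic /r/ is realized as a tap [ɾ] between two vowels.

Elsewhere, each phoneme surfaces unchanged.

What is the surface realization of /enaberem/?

/e/ (word-initial): before a nasal consonant, so rule 2 applies → [ẽ].
/n/ — between /e/ and /a/; rule 1 does not apply here → [n].
/a/ (between /n/ and /b/) fails the environment for rule 2, so it stays [a].
/e/ (between /b/ and /r/): rule 2 targets it, but not before a nasal consonant → unchanged [e].
Rule 4 applies to /r/ (between /e/ and /e/: between two vowels) → [ɾ].
Rule 2 applies to /e/ (between /r/ and /m/: before a nasal consonant) → [ẽ].

[ẽnabeɾẽm]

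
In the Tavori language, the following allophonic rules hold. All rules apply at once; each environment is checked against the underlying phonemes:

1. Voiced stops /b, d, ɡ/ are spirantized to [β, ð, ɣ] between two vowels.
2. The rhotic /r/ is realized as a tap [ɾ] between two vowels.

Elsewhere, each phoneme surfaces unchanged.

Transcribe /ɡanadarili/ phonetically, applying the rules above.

[ɡanaðaɾili]

/ɡ/ — word-initial; rule 1 does not apply here → [ɡ].
/a/ — not in any rule's target class → [a].
/n/ (between /a/ and /a/) is unaffected → [n].
/a/ — not in any rule's target class → [a].
Rule 1 applies to /d/ (between /a/ and /a/: between two vowels) → [ð].
/a/ (between /d/ and /r/): no rule targets it → [a].
/r/ (between /a/ and /i/) occurs between two vowels → [ɾ] by rule 2.
/i/ (between /r/ and /l/) is unaffected → [i].
/l/ (between /i/ and /i/): no rule targets it → [l].
/i/ (word-final) is unaffected → [i].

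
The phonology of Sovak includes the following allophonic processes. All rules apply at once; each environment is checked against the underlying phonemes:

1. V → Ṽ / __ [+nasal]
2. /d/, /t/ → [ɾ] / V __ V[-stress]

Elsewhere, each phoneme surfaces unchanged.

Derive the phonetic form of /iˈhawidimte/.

[iˈhawiɾĩmte]

/i/ (word-initial): rule 1 targets it, but not before a nasal consonant → unchanged [i].
/h/ stays [h].
/a/ (between /h/ and /w/) fails the environment for rule 1, so it stays [a].
/w/ — not in any rule's target class → [w].
/i/ (between /w/ and /d/): rule 1 targets it, but not before a nasal consonant → unchanged [i].
Rule 2 applies to /d/ (between /i/ and /i/: between a vowel and a following unstressed vowel) → [ɾ].
/i/ (between /d/ and /m/) occurs before a nasal consonant → [ĩ] by rule 1.
/m/ — not in any rule's target class → [m].
/t/ (between /m/ and /e/) fails the environment for rule 2, so it stays [t].
/e/ (word-final) fails the environment for rule 1, so it stays [e].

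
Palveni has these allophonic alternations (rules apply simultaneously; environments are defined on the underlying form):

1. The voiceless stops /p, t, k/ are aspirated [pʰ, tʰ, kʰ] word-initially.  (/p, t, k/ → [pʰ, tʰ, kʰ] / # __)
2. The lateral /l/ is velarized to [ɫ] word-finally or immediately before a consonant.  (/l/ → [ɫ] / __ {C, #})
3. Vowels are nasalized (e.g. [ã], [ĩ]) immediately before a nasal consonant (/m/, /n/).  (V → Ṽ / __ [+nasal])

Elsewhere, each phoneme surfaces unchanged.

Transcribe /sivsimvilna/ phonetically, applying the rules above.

/s/ (word-initial): no rule targets it → [s].
/i/ (between /s/ and /v/) fails the environment for rule 3, so it stays [i].
/v/ — not in any rule's target class → [v].
/s/ (between /v/ and /i/) is unaffected → [s].
/i/ (between /s/ and /m/): before a nasal consonant, so rule 3 applies → [ĩ].
/m/ stays [m].
/v/ stays [v].
/i/ — between /v/ and /l/; rule 3 does not apply here → [i].
/l/ (between /i/ and /n/) occurs word-finally or immediately before a consonant → [ɫ] by rule 2.
/n/ stays [n].
/a/ — word-final; rule 3 does not apply here → [a].

[sivsĩmviɫna]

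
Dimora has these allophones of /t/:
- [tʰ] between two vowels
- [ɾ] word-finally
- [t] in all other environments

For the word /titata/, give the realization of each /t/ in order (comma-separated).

Occurrence 1 (position 1): no conditioning environment matches → elsewhere allophone [t].
Occurrence 2 (position 3): between two vowels → [tʰ].
Occurrence 3 (position 5): between two vowels → [tʰ].

[t], [tʰ], [tʰ]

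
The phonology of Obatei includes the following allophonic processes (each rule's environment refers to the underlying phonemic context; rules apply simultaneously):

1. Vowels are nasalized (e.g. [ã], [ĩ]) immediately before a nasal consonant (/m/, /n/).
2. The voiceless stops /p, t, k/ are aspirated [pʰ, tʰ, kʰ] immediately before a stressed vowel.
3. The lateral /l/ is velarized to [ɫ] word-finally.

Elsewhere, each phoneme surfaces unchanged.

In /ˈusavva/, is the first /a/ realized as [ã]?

/a/ — between /s/ and /v/; rule 1 does not apply here → [a].
The actual realization is [a], not [ã].

No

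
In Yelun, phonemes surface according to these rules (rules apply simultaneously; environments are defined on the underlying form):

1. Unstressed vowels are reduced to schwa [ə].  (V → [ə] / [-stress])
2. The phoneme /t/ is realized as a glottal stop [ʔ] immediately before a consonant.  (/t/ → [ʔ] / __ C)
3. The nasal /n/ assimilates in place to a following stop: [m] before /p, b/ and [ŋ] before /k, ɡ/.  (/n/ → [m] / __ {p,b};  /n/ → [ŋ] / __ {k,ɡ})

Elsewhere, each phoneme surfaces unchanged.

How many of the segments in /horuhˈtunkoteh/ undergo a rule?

Segments that undergo a rule: /o/ → [ə] (rule 1); /u/ → [ə] (rule 1); /n/ → [ŋ] (rule 3); /o/ → [ə] (rule 1); /e/ → [ə] (rule 1).
All other segments surface unchanged.

5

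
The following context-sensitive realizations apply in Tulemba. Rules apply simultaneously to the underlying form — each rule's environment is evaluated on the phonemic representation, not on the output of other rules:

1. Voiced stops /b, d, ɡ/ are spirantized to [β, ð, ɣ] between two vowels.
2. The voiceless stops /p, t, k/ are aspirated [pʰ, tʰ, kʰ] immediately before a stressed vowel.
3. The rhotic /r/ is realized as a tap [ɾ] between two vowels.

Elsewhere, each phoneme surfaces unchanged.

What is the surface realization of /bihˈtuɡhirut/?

[bihˈtʰuɡhiɾut]

/b/ (word-initial): rule 1 targets it, but not between two vowels → unchanged [b].
/i/ stays [i].
/h/ stays [h].
/t/ meets the environment for rule 2 (immediately before a stressed vowel) → [tʰ].
/u/ (between /t/ and /ɡ/) is unaffected → [u].
/ɡ/ (between /u/ and /h/) is in the target of rule 1 but the environment (between two vowels) is not met → [ɡ].
/h/ (between /ɡ/ and /i/) is unaffected → [h].
/i/ — not in any rule's target class → [i].
Rule 3 applies to /r/ (between /i/ and /u/: between two vowels) → [ɾ].
/u/ stays [u].
/t/ (word-final) fails the environment for rule 2, so it stays [t].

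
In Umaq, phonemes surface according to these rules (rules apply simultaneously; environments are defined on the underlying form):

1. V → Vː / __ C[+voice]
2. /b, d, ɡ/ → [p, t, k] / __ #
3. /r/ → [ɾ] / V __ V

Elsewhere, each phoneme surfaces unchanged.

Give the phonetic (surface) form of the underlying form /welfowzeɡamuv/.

/w/ (word-initial): no rule targets it → [w].
/e/ (between /w/ and /l/): before a voiced consonant, so rule 1 applies → [eː].
/l/ (between /e/ and /f/): no rule targets it → [l].
/f/ stays [f].
/o/ (between /f/ and /w/): before a voiced consonant, so rule 1 applies → [oː].
/w/ — not in any rule's target class → [w].
/z/ (between /w/ and /e/): no rule targets it → [z].
/e/ — between /z/ and /ɡ/, before a voiced consonant — surfaces as [eː] (rule 1).
/ɡ/ (between /e/ and /a/) fails the environment for rule 2, so it stays [ɡ].
/a/ (between /ɡ/ and /m/) occurs before a voiced consonant → [aː] by rule 1.
/m/ — not in any rule's target class → [m].
/u/ meets the environment for rule 1 (before a voiced consonant) → [uː].
/v/ (word-final): no rule targets it → [v].

[weːlfoːwzeːɡaːmuːv]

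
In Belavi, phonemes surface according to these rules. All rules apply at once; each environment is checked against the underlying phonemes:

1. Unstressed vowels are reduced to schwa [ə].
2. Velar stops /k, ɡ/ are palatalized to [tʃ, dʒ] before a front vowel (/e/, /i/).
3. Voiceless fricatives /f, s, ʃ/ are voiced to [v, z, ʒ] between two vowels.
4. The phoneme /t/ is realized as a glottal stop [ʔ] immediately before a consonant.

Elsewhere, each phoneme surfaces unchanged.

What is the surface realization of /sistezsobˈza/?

/s/ (word-initial) fails the environment for rule 3, so it stays [s].
Rule 1 applies to /i/ (between /s/ and /s/: in an unstressed syllable) → [ə].
/s/ (between /i/ and /t/): rule 3 targets it, but not between two vowels → unchanged [s].
/t/ (between /s/ and /e/): rule 4 targets it, but not immediately before a consonant → unchanged [t].
/e/ meets the environment for rule 1 (in an unstressed syllable) → [ə].
/z/ (between /e/ and /s/): no rule targets it → [z].
/s/ (between /z/ and /o/): rule 3 targets it, but not between two vowels → unchanged [s].
/o/ (between /s/ and /b/) occurs in an unstressed syllable → [ə] by rule 1.
/b/ (between /o/ and /z/) is unaffected → [b].
/z/ stays [z].
/a/ (word-final) is in the target of rule 1 but the environment (in an unstressed syllable) is not met → [a].

[səstəzsəbˈza]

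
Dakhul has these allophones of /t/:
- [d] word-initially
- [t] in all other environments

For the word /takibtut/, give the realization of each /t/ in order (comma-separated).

Occurrence 1 (position 1): word-initially → [d].
Occurrence 2 (position 6): no conditioning environment matches → elsewhere allophone [t].
Occurrence 3 (position 8): no conditioning environment matches → elsewhere allophone [t].

[d], [t], [t]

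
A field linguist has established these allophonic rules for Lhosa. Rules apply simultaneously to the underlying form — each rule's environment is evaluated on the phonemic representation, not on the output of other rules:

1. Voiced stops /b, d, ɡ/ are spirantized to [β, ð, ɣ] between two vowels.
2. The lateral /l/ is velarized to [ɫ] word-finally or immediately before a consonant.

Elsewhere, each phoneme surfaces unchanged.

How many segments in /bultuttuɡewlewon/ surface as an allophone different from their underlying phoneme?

Segments that undergo a rule: /l/ → [ɫ] (rule 2); /ɡ/ → [ɣ] (rule 1).
All other segments surface unchanged.

2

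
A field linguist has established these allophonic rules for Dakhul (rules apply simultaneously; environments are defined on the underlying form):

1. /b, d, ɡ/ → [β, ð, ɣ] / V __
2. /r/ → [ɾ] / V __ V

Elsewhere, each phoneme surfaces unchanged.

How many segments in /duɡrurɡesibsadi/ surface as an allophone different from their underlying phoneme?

Segments that undergo a rule: /ɡ/ → [ɣ] (rule 1); /b/ → [β] (rule 1); /d/ → [ð] (rule 1).
All other segments surface unchanged.

3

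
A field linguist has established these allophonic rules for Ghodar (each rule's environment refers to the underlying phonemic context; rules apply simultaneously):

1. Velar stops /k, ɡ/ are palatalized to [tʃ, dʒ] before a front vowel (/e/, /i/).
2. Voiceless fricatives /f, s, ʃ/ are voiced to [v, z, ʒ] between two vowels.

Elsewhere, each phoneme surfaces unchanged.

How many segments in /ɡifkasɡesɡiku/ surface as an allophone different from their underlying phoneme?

Segments that undergo a rule: /ɡ/ → [dʒ] (rule 1); /ɡ/ → [dʒ] (rule 1); /ɡ/ → [dʒ] (rule 1).
All other segments surface unchanged.

3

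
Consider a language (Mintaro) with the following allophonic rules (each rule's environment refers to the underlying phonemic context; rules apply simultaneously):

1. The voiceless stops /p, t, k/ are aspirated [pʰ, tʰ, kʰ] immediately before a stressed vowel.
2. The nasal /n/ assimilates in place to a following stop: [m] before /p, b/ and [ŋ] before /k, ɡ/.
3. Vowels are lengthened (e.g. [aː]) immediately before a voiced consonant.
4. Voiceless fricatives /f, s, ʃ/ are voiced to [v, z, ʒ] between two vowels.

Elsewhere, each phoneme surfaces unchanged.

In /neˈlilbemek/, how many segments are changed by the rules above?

Segments that undergo a rule: /e/ → [eː] (rule 3); /i/ → [iː] (rule 3); /e/ → [eː] (rule 3).
All other segments surface unchanged.

3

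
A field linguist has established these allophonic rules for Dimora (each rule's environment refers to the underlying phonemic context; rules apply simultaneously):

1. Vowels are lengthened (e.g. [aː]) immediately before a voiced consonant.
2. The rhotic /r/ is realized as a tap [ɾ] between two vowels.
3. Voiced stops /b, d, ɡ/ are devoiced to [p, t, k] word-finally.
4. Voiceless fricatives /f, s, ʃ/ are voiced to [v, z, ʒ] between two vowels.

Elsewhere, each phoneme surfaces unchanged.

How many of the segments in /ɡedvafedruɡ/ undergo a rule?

Segments that undergo a rule: /e/ → [eː] (rule 1); /f/ → [v] (rule 4); /e/ → [eː] (rule 1); /u/ → [uː] (rule 1); /ɡ/ → [k] (rule 3).
All other segments surface unchanged.

5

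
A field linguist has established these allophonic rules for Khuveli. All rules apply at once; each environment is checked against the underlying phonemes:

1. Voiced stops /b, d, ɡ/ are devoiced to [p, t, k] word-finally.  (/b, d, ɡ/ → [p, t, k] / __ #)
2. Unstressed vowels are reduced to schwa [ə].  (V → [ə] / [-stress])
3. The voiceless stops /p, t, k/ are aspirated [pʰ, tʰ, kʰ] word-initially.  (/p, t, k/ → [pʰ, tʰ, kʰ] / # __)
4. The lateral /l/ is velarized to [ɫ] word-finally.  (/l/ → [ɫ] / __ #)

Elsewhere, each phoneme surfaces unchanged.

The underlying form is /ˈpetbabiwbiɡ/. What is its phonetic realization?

/p/ (word-initial) occurs word-initially → [pʰ] by rule 3.
/e/ (between /p/ and /t/): rule 2 targets it, but not in an unstressed syllable → unchanged [e].
/t/ — between /e/ and /b/; rule 3 does not apply here → [t].
/b/ (between /t/ and /a/): rule 1 targets it, but not word-finally → unchanged [b].
/a/ — between /b/ and /b/, in an unstressed syllable — surfaces as [ə] (rule 2).
/b/ (between /a/ and /i/): rule 1 targets it, but not word-finally → unchanged [b].
/i/ meets the environment for rule 2 (in an unstressed syllable) → [ə].
/b/ (between /w/ and /i/) fails the environment for rule 1, so it stays [b].
Rule 2 applies to /i/ (between /b/ and /ɡ/: in an unstressed syllable) → [ə].
/ɡ/ (word-final) occurs word-finally → [k] by rule 1.

[ˈpʰetbəbəwbək]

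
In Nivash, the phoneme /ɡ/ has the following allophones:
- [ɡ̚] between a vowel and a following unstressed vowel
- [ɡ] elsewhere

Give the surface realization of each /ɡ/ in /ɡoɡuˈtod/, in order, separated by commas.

[ɡ], [ɡ̚]

Occurrence 1 (position 1): no conditioning environment matches → elsewhere allophone [ɡ].
Occurrence 2 (position 3): between a vowel and a following unstressed vowel → [ɡ̚].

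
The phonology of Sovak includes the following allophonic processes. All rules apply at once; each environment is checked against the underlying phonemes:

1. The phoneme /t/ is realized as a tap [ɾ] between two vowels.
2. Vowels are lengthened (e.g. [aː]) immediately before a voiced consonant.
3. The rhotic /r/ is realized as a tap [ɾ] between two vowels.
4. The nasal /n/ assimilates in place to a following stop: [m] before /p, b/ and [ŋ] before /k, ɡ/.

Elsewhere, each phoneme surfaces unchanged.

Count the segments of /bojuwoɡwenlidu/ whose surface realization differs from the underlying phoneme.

Segments that undergo a rule: /o/ → [oː] (rule 2); /u/ → [uː] (rule 2); /o/ → [oː] (rule 2); /e/ → [eː] (rule 2); /i/ → [iː] (rule 2).
All other segments surface unchanged.

5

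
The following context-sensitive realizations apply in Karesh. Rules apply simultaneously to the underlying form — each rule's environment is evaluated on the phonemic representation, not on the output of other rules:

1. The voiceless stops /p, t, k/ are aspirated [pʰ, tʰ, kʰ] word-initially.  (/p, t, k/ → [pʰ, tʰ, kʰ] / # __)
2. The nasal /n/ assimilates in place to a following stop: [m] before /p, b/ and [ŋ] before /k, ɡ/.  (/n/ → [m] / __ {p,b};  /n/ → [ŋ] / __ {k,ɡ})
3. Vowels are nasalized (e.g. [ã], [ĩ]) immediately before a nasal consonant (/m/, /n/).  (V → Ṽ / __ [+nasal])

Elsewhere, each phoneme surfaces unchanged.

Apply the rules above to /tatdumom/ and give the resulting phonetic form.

Rule 1 applies to /t/ (word-initial: word-initially) → [tʰ].
/a/ (between /t/ and /t/): rule 3 targets it, but not before a nasal consonant → unchanged [a].
/t/ (between /a/ and /d/) fails the environment for rule 1, so it stays [t].
/u/ — between /d/ and /m/, before a nasal consonant — surfaces as [ũ] (rule 3).
/o/ (between /m/ and /m/): before a nasal consonant, so rule 3 applies → [õ].

[tʰatdũmõm]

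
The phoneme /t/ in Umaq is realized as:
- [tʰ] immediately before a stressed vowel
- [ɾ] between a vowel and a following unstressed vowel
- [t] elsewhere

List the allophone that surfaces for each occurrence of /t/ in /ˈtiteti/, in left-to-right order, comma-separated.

[tʰ], [ɾ], [ɾ]

Occurrence 1 (position 1): immediately before a stressed vowel → [tʰ].
Occurrence 2 (position 3): between a vowel and an unstressed vowel → [ɾ].
Occurrence 3 (position 5): between a vowel and an unstressed vowel → [ɾ].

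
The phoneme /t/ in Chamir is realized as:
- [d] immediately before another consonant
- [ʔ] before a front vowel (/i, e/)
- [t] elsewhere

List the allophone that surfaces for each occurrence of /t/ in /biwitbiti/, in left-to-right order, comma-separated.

Occurrence 1 (position 5): immediately before another consonant → [d].
Occurrence 2 (position 8): before a front vowel (/i, e/) → [ʔ].

[d], [ʔ]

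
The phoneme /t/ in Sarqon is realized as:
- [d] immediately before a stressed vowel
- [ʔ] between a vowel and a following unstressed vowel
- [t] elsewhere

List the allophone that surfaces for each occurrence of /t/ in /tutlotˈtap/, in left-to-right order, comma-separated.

Occurrence 1 (position 1): no conditioning environment matches → elsewhere allophone [t].
Occurrence 2 (position 3): no conditioning environment matches → elsewhere allophone [t].
Occurrence 3 (position 6): no conditioning environment matches → elsewhere allophone [t].
Occurrence 4 (position 7): immediately before a stressed vowel → [d].

[t], [t], [t], [d]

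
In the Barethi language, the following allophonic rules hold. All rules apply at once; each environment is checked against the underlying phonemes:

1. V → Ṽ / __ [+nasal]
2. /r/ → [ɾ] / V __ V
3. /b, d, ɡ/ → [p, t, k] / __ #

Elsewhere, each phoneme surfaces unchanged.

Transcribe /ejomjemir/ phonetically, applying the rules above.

/e/ (word-initial): rule 1 targets it, but not before a nasal consonant → unchanged [e].
/j/ stays [j].
Rule 1 applies to /o/ (between /j/ and /m/: before a nasal consonant) → [õ].
/m/ — not in any rule's target class → [m].
/j/ — not in any rule's target class → [j].
/e/ (between /j/ and /m/) occurs before a nasal consonant → [ẽ] by rule 1.
/m/ (between /e/ and /i/) is unaffected → [m].
/i/ (between /m/ and /r/): rule 1 targets it, but not before a nasal consonant → unchanged [i].
/r/ (word-final) is in the target of rule 2 but the environment (between two vowels) is not met → [r].

[ejõmjẽmir]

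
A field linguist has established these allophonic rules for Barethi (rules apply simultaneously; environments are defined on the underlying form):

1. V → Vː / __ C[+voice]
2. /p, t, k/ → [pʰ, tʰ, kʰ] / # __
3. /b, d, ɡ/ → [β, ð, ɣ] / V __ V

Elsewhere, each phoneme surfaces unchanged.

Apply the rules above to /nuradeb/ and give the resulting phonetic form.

[nuːraːðeːb]

/u/ — between /n/ and /r/, before a voiced consonant — surfaces as [uː] (rule 1).
/a/ — between /r/ and /d/, before a voiced consonant — surfaces as [aː] (rule 1).
Rule 3 applies to /d/ (between /a/ and /e/: between two vowels) → [ð].
Rule 1 applies to /e/ (between /d/ and /b/: before a voiced consonant) → [eː].
/b/ (word-final): rule 3 targets it, but not between two vowels → unchanged [b].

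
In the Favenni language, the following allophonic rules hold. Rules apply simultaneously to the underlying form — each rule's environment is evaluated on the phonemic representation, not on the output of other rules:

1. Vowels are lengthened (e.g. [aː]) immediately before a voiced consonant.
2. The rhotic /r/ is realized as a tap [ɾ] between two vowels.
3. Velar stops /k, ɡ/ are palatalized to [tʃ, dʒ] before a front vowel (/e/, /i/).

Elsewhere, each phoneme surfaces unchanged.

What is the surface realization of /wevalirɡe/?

[weːvaːliːrdʒe]

/w/ (word-initial) is unaffected → [w].
/e/ (between /w/ and /v/): before a voiced consonant, so rule 1 applies → [eː].
/v/ (between /e/ and /a/) is unaffected → [v].
/a/ (between /v/ and /l/): before a voiced consonant, so rule 1 applies → [aː].
/l/ (between /a/ and /i/) is unaffected → [l].
/i/ (between /l/ and /r/) occurs before a voiced consonant → [iː] by rule 1.
/r/ (between /i/ and /ɡ/) fails the environment for rule 2, so it stays [r].
/ɡ/ meets the environment for rule 3 (before a front vowel) → [dʒ].
/e/ (word-final) fails the environment for rule 1, so it stays [e].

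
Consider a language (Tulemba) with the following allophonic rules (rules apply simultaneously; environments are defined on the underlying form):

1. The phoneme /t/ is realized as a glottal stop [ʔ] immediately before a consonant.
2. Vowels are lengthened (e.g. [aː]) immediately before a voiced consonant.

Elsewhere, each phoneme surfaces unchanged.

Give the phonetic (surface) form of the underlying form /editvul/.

[eːdiʔvuːl]

/e/ meets the environment for rule 2 (before a voiced consonant) → [eː].
/d/ (between /e/ and /i/): no rule targets it → [d].
/i/ — between /d/ and /t/; rule 2 does not apply here → [i].
/t/ meets the environment for rule 1 (immediately before a consonant) → [ʔ].
/v/ — not in any rule's target class → [v].
Rule 2 applies to /u/ (between /v/ and /l/: before a voiced consonant) → [uː].
/l/ (word-final): no rule targets it → [l].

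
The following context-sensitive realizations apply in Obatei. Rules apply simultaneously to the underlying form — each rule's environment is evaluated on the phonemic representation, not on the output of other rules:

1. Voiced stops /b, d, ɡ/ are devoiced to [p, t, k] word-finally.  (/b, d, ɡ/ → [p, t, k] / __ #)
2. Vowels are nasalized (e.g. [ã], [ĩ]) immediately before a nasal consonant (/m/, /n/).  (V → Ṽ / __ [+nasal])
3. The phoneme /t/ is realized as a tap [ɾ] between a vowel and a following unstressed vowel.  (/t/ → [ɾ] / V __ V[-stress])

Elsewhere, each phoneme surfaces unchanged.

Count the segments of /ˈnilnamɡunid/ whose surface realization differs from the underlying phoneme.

Segments that undergo a rule: /a/ → [ã] (rule 2); /u/ → [ũ] (rule 2); /d/ → [t] (rule 1).
All other segments surface unchanged.

3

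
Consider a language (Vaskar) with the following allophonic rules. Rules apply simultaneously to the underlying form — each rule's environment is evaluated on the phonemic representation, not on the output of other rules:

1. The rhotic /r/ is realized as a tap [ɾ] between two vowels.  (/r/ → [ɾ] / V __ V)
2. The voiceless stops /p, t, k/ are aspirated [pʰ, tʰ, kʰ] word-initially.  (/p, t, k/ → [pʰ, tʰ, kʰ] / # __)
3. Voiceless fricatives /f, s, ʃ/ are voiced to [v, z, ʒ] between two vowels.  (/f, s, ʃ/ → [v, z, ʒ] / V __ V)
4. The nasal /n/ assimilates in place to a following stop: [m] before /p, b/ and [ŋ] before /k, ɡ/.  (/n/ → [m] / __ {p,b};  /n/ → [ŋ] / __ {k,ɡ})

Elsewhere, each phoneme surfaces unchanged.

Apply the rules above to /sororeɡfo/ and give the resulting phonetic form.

[soɾoɾeɡfo]

/s/ — word-initial; rule 3 does not apply here → [s].
/o/ (between /s/ and /r/): no rule targets it → [o].
Rule 1 applies to /r/ (between /o/ and /o/: between two vowels) → [ɾ].
/o/ (between /r/ and /r/): no rule targets it → [o].
/r/ meets the environment for rule 1 (between two vowels) → [ɾ].
/e/ (between /r/ and /ɡ/) is unaffected → [e].
/ɡ/ stays [ɡ].
/f/ (between /ɡ/ and /o/) fails the environment for rule 3, so it stays [f].
/o/ stays [o].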